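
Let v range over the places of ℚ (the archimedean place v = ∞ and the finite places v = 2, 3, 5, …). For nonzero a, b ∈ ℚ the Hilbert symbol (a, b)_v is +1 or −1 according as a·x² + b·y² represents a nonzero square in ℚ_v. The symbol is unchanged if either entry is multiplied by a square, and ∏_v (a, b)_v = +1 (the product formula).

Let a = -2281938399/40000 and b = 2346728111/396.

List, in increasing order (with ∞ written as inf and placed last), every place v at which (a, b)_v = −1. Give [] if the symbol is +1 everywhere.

[11, 29]

(a, b) ≡ (-8671, 29029) mod (ℚ^×)²; places V = {2, 3, 5, 7, 11, 13, 19, 23, 29, 41, ∞}.
(a,b)_11: α=0, u≡10; β=-1, v≡8 (mod 11); (10|11)=-1, (8|11)=-1; sign (−1)^0·-1^-1·-1^0 = -1.
(a,b)_2: α=-6, β=-2; u≡1, v≡5 (mod 8); ε(u)ε(v)=0·0, αω(v)=-6·1, βω(u)=-2·0; sum ≡ 0  ⇒  +1.
(a,b)_∞: sgn(-8671)=−, sgn(29029)=+, so +1.
(a,b)_7: α=0, u≡4; β=1, v≡6 (mod 7); (4|7)=+1, (6|7)=-1; sign (−1)^0·+1^1·-1^0 = +1.
(a,b)_41: α=0, u≡8; β=2, v≡16 (mod 41); (8|41)=+1, (16|41)=+1; sign (−1)^0·+1^2·+1^0 = +1.
(a,b)_23: α=1, u≡14; β=2, v≡16 (mod 23); (14|23)=-1, (16|23)=+1; sign (−1)^0·-1^2·+1^1 = +1.
(a,b)_19: α=2, u≡13; β=0, v≡1 (mod 19); (13|19)=-1, (1|19)=+1; sign (−1)^0·-1^0·+1^2 = +1.
(a,b)_13: α=1, u≡1; β=1, v≡9 (mod 13); (1|13)=+1, (9|13)=+1; sign (−1)^0·+1^1·+1^1 = +1.
(a,b)_3: α=6, u≡2; β=-2, v≡1 (mod 3); (2|3)=-1, (1|3)=+1; sign (−1)^0·-1^-2·+1^6 = +1.
(a,b)_29: α=1, u≡6; β=1, v≡26 (mod 29); (6|29)=+1, (26|29)=-1; sign (−1)^0·+1^1·-1^1 = -1.
(a,b)_5: α=-4, u≡4; β=0, v≡1 (mod 5); (4|5)=+1, (1|5)=+1; sign (−1)^0·+1^0·+1^-4 = +1.
Ram(-8671, 29029) = {11, 29}; no ℚ_11-point on the conic.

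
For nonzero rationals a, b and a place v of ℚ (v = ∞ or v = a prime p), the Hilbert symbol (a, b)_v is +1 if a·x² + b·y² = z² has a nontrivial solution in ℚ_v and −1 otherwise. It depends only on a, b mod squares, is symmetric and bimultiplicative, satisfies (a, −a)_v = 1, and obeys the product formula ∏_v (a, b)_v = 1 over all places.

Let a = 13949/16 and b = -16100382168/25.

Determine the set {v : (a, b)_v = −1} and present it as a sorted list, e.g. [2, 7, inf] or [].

[2, 23, 29, 37]

(a, b) ≡ (13949, -447232838) mod (ℚ^×)²; places V = {2, 3, 5, 13, 17, 23, 29, 37, 41, ∞}.
(a,b)_∞: sgn(13949)=+, sgn(-447232838)=−, so +1.
(a,b)_13: α=1, u≡11; β=1, v≡7 (mod 13); (11|13)=-1, (7|13)=-1; sign (−1)^0·-1^1·-1^1 = +1.
(a,b)_3: α=0, u≡2; β=2, v≡1 (mod 3); (2|3)=-1, (1|3)=+1; sign (−1)^0·-1^2·+1^0 = +1.
(a,b)_41: α=0, u≡39; β=1, v≡30 (mod 41); (39|41)=+1, (30|41)=-1; sign (−1)^0·+1^1·-1^0 = +1.
(a,b)_29: α=1, u≡21; β=1, v≡20 (mod 29); (21|29)=-1, (20|29)=+1; sign (−1)^0·-1^1·+1^1 = -1.
(a,b)_23: α=0, u≡5; β=1, v≡11 (mod 23); (5|23)=-1, (11|23)=-1; sign (−1)^0·-1^1·-1^0 = -1.
(a,b)_17: α=0, u≡8; β=1, v≡15 (mod 17); (8|17)=+1, (15|17)=+1; sign (−1)^0·+1^1·+1^0 = +1.
(a,b)_37: α=1, u≡12; β=1, v≡13 (mod 37); (12|37)=+1, (13|37)=-1; sign (−1)^0·+1^1·-1^1 = -1.
(a,b)_2: α=-4, β=3; u≡5, v≡5 (mod 8); ε(u)ε(v)=0·0, αω(v)=-4·1, βω(u)=3·1; sum ≡ 1  ⇒  -1.
(a,b)_5: α=0, u≡4; β=-2, v≡2 (mod 5); (4|5)=+1, (2|5)=-1; sign (−1)^0·+1^-2·-1^0 = +1.
Ram(13949, -447232838) = {2, 23, 29, 37}; no ℚ_2-point on the conic.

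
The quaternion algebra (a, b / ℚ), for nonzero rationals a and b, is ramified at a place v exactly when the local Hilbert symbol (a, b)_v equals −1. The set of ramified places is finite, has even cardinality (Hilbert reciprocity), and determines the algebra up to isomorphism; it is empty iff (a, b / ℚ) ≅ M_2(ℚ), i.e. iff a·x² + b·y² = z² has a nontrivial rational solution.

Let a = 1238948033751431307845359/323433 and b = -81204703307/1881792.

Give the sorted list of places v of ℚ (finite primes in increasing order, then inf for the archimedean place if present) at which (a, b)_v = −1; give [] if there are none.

[2, 19]

(a, b) ≡ (22309287, -21489) mod (ℚ^×)²; places V = {2, 3, 7, 11, 13, 17, 19, 23, 29, 37, ∞}.
(a,b)_19: α=5, u≡1; β=1, v≡11 (mod 19); (1|19)=+1, (11|19)=+1; sign (−1)^1·+1^1·+1^5 = -1.
(a,b)_11: α=-3, u≡5; β=-2, v≡1 (mod 11); (5|11)=+1, (1|11)=+1; sign (−1)^0·+1^-2·+1^-3 = +1.
(a,b)_23: α=1, u≡2; β=0, v≡18 (mod 23); (2|23)=+1, (18|23)=+1; sign (−1)^0·+1^0·+1^1 = +1.
(a,b)_2: α=0, β=-6; u≡7, v≡7 (mod 8); ε(u)ε(v)=1·1, αω(v)=0·0, βω(u)=-6·0; sum ≡ 1  ⇒  -1.
(a,b)_7: α=7, u≡2; β=2, v≡2 (mod 7); (2|7)=+1, (2|7)=+1; sign (−1)^0·+1^2·+1^7 = +1.
(a,b)_13: α=3, u≡6; β=3, v≡7 (mod 13); (6|13)=-1, (7|13)=-1; sign (−1)^0·-1^3·-1^3 = +1.
(a,b)_∞: sgn(22309287)=+, sgn(-21489)=−, so +1.
(a,b)_29: α=4, u≡7; β=1, v≡22 (mod 29); (7|29)=+1, (22|29)=+1; sign (−1)^0·+1^1·+1^4 = +1.
(a,b)_17: α=1, u≡16; β=0, v≡1 (mod 17); (16|17)=+1, (1|17)=+1; sign (−1)^0·+1^0·+1^1 = +1.
(a,b)_37: α=0, u≡11; β=2, v≡13 (mod 37); (11|37)=+1, (13|37)=-1; sign (−1)^0·+1^2·-1^0 = +1.
(a,b)_3: α=-5, u≡2; β=-5, v≡1 (mod 3); (2|3)=-1, (1|3)=+1; sign (−1)^1·-1^-5·+1^-5 = +1.
(22309287, -21489 / ℚ) ramifies at {2, 19}: a division algebra.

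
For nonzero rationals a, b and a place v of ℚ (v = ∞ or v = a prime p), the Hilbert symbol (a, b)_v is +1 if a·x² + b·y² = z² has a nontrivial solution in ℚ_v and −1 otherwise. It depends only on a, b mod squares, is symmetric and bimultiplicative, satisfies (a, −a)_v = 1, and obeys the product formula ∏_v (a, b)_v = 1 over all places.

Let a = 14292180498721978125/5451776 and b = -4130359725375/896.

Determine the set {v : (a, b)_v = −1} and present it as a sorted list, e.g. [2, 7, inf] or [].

[2, 7, 11, 13]

(a, b) ≡ (15015, -210) mod (ℚ^×)²; places V = {2, 3, 5, 7, 11, 13, 23, ∞}.
(a,b)_∞: sgn(15015)=+, sgn(-210)=−, so +1.
(a,b)_3: α=9, u≡1; β=7, v≡2 (mod 3); (1|3)=+1, (2|3)=-1; sign (−1)^1·+1^7·-1^9 = +1.
(a,b)_7: α=1, u≡5; β=-1, v≡6 (mod 7); (5|7)=-1, (6|7)=-1; sign (−1)^1·-1^-1·-1^1 = -1.
(a,b)_2: α=-12, β=-7; u≡7, v≡7 (mod 8); ε(u)ε(v)=1·1, αω(v)=-12·0, βω(u)=-7·0; sum ≡ 1  ⇒  -1.
(a,b)_13: α=7, u≡11; β=4, v≡8 (mod 13); (11|13)=-1, (8|13)=-1; sign (−1)^0·-1^4·-1^7 = -1.
(a,b)_11: α=-3, u≡5; β=0, v≡8 (mod 11); (5|11)=+1, (8|11)=-1; sign (−1)^0·+1^0·-1^-3 = -1.
(a,b)_23: α=2, u≡15; β=2, v≡15 (mod 23); (15|23)=-1, (15|23)=-1; sign (−1)^0·-1^2·-1^2 = +1.
(a,b)_5: α=5, u≡3; β=3, v≡2 (mod 5); (3|5)=-1, (2|5)=-1; sign (−1)^0·-1^3·-1^5 = +1.
|Ram(15015, -210)| = 4, even; anisotropic at {2, 7, 11, 13}.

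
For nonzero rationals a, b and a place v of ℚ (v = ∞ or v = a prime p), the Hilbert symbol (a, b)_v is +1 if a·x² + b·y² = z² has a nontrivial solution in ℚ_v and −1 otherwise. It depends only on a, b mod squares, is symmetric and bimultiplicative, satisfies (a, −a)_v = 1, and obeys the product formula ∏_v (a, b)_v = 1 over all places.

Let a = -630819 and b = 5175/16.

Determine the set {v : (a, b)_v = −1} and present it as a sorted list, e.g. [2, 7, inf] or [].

[17, 31]

Mod squares: a ≡ -70091, b ≡ 23. Check v ∈ {∞, 2, 3, 5, 7, 17, 19, 23, 31}.
v=19: a=19^1·(≡11), b=19^0·(≡4) mod 19; (11|19)=+1, (4|19)=+1; (−1)^{1·0·9}·(+1)^0·(+1)^1 = +1.
v=23: a=23^0·(≡2), b=23^1·(≡4) mod 23; (2|23)=+1, (4|23)=+1; (−1)^{0·1·11}·(+1)^1·(+1)^0 = +1.
v=7: a=7^1·(≡1), b=7^0·(≡1) mod 7; (1|7)=+1, (1|7)=+1; (−1)^{1·0·3}·(+1)^0·(+1)^1 = +1.
v=3: a=3^2·(≡1), b=3^2·(≡2) mod 3; (1|3)=+1, (2|3)=-1; (−1)^{2·2·1}·(+1)^2·(-1)^2 = +1.
v=2: v_2(a)=0, v_2(b)=-4; units ≡ 5, 7 (mod 8); ε·ε+αω+βω = 0·1+0·0+-4·1 ≡ 0  ⇒  (a,b)_2 = +1.
v=31: a=31^1·(≡18), b=31^0·(≡27) mod 31; (18|31)=+1, (27|31)=-1; (−1)^{1·0·15}·(+1)^0·(-1)^1 = -1.
v=5: a=5^0·(≡1), b=5^2·(≡2) mod 5; (1|5)=+1, (2|5)=-1; (−1)^{0·2·2}·(+1)^2·(-1)^0 = +1.
v=17: a=17^1·(≡4), b=17^0·(≡10) mod 17; (4|17)=+1, (10|17)=-1; (−1)^{1·0·8}·(+1)^0·(-1)^1 = -1.
v=∞: -70091 < 0 and 23 > 0  ⇒  (a,b)_∞ = +1.
(-70091, 23 / ℚ) ramifies at {17, 31}: a division algebra.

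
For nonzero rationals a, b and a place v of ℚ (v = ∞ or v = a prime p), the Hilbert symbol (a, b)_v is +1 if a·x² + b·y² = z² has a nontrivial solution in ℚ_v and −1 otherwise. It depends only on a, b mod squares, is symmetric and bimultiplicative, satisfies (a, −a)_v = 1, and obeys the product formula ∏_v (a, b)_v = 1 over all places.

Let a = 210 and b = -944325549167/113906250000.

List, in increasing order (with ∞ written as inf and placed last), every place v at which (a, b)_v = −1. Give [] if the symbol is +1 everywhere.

(a, b) ≡ (210, -143) mod (ℚ^×)²; places V = {2, 3, 5, 7, 11, 13, 19, 47, ∞}.
(a,b)_13: α=0, u≡2; β=3, v≡6 (mod 13); (2|13)=-1, (6|13)=-1; sign (−1)^0·-1^3·-1^0 = -1.
(a,b)_19: α=0, u≡1; β=2, v≡4 (mod 19); (1|19)=+1, (4|19)=+1; sign (−1)^0·+1^2·+1^0 = +1.
(a,b)_7: α=1, u≡2; β=2, v≡2 (mod 7); (2|7)=+1, (2|7)=+1; sign (−1)^0·+1^2·+1^1 = +1.
(a,b)_2: α=1, β=-4; u≡1, v≡1 (mod 8); ε(u)ε(v)=0·0, αω(v)=1·0, βω(u)=-4·0; sum ≡ 0  ⇒  +1.
(a,b)_47: α=0, u≡22; β=2, v≡41 (mod 47); (22|47)=-1, (41|47)=-1; sign (−1)^0·-1^2·-1^0 = +1.
(a,b)_∞: sgn(210)=+, sgn(-143)=−, so +1.
(a,b)_11: α=0, u≡1; β=1, v≡4 (mod 11); (1|11)=+1, (4|11)=+1; sign (−1)^0·+1^1·+1^0 = +1.
(a,b)_3: α=1, u≡1; β=-6, v≡1 (mod 3); (1|3)=+1, (1|3)=+1; sign (−1)^0·+1^-6·+1^1 = +1.
(a,b)_5: α=1, u≡2; β=-10, v≡2 (mod 5); (2|5)=-1, (2|5)=-1; sign (−1)^0·-1^-10·-1^1 = -1.
(210, -143 / ℚ) ramifies at {5, 13}: a division algebra.

[5, 13]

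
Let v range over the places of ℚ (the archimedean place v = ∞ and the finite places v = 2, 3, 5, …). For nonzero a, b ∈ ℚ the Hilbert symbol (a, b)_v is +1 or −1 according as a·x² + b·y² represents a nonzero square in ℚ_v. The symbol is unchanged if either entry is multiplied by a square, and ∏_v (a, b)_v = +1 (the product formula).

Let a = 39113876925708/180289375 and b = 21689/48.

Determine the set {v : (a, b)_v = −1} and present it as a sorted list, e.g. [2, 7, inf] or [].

[3, 41]

(a, b) ≡ (861, 123) mod (ℚ^×)²; places V = {2, 3, 5, 7, 13, 23, 29, 41, ∞}.
(a,b)_29: α=-2, u≡23; β=0, v≡9 (mod 29); (23|29)=+1, (9|29)=+1; sign (−1)^0·+1^0·+1^-2 = +1.
(a,b)_5: α=-4, u≡1; β=0, v≡3 (mod 5); (1|5)=+1, (3|5)=-1; sign (−1)^0·+1^0·-1^-4 = +1.
(a,b)_2: α=2, β=-4; u≡5, v≡3 (mod 8); ε(u)ε(v)=0·1, αω(v)=2·1, βω(u)=-4·1; sum ≡ 0  ⇒  +1.
(a,b)_∞: sgn(861)=+, sgn(123)=+, so +1.
(a,b)_13: α=2, u≡9; β=0, v≡2 (mod 13); (9|13)=+1, (2|13)=-1; sign (−1)^0·+1^0·-1^2 = +1.
(a,b)_3: α=1, u≡2; β=-1, v≡2 (mod 3); (2|3)=-1, (2|3)=-1; sign (−1)^1·-1^-1·-1^1 = -1.
(a,b)_41: α=3, u≡21; β=1, v≡17 (mod 41); (21|41)=+1, (17|41)=-1; sign (−1)^0·+1^1·-1^3 = -1.
(a,b)_7: α=-3, u≡2; β=0, v≡4 (mod 7); (2|7)=+1, (4|7)=+1; sign (−1)^0·+1^0·+1^-3 = +1.
(a,b)_23: α=4, u≡11; β=2, v≡9 (mod 23); (11|23)=-1, (9|23)=+1; sign (−1)^0·-1^2·+1^4 = +1.
|Ram(861, 123)| = 2, even; anisotropic at {3, 41}.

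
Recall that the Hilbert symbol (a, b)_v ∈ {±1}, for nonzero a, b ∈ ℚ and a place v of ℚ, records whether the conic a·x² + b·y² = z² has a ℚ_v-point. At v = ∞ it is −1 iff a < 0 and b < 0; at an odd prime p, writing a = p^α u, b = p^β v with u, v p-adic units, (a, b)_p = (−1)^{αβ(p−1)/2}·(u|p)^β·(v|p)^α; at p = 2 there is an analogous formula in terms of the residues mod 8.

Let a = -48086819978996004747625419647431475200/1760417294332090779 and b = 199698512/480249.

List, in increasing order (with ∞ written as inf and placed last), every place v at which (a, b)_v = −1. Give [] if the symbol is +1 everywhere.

(a, b) ≡ (-8830877, 437) mod (ℚ^×)²; places V = {2, 3, 5, 7, 11, 13, 17, 19, 23, 29, 31, 37, 47, ∞}.
(a,b)_5: α=2, u≡3; β=0, v≡3 (mod 5); (3|5)=-1, (3|5)=-1; sign (−1)^0·-1^0·-1^2 = +1.
(a,b)_31: α=1, u≡30; β=0, v≡26 (mod 31); (30|31)=-1, (26|31)=-1; sign (−1)^0·-1^0·-1^1 = -1.
(a,b)_23: α=4, u≡5; β=1, v≡10 (mod 23); (5|23)=-1, (10|23)=-1; sign (−1)^0·-1^1·-1^4 = -1.
(a,b)_∞: sgn(-8830877)=−, sgn(437)=+, so +1.
(a,b)_13: α=12, u≡3; β=4, v≡8 (mod 13); (3|13)=+1, (8|13)=-1; sign (−1)^0·+1^4·-1^12 = +1.
(a,b)_47: α=1, u≡44; β=0, v≡8 (mod 47); (44|47)=-1, (8|47)=+1; sign (−1)^0·-1^0·+1^1 = +1.
(a,b)_37: α=2, u≡14; β=0, v≡30 (mod 37); (14|37)=-1, (30|37)=+1; sign (−1)^0·-1^0·+1^2 = +1.
(a,b)_19: α=1, u≡10; β=1, v≡17 (mod 19); (10|19)=-1, (17|19)=+1; sign (−1)^1·-1^1·+1^1 = +1.
(a,b)_29: α=1, u≡5; β=0, v≡18 (mod 29); (5|29)=+1, (18|29)=-1; sign (−1)^0·+1^0·-1^1 = -1.
(a,b)_17: α=-2, u≡12; β=0, v≡12 (mod 17); (12|17)=-1, (12|17)=-1; sign (−1)^0·-1^0·-1^-2 = +1.
(a,b)_11: α=-5, u≡8; β=-2, v≡10 (mod 11); (8|11)=-1, (10|11)=-1; sign (−1)^0·-1^-2·-1^-5 = -1.
(a,b)_7: α=-8, u≡2; β=-2, v≡6 (mod 7); (2|7)=+1, (6|7)=-1; sign (−1)^0·+1^-2·-1^-8 = +1.
(a,b)_2: α=28, β=4; u≡3, v≡5 (mod 8); ε(u)ε(v)=1·0, αω(v)=28·1, βω(u)=4·1; sum ≡ 0  ⇒  +1.
(a,b)_3: α=-8, u≡1; β=-4, v≡2 (mod 3); (1|3)=+1, (2|3)=-1; sign (−1)^0·+1^-4·-1^-8 = +1.
|Ram(-8830877, 437)| = 4, even; anisotropic at {11, 23, 29, 31}.

[11, 23, 29, 31]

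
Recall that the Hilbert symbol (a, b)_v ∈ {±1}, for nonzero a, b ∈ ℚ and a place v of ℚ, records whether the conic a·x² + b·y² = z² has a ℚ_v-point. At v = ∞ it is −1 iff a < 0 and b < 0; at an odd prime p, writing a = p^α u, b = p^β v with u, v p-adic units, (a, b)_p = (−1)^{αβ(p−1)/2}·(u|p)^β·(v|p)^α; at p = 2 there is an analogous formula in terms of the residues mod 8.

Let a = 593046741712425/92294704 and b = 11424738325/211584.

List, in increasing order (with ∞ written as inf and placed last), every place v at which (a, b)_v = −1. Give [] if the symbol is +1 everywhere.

(a, b) ≡ (627, 42978) mod (ℚ^×)²; places V = {2, 3, 5, 7, 11, 13, 19, 29, ∞}.
(a,b)_13: α=2, u≡3; β=1, v≡10 (mod 13); (3|13)=+1, (10|13)=+1; sign (−1)^0·+1^1·+1^2 = +1.
(a,b)_19: α=-3, u≡10; β=-1, v≡1 (mod 19); (10|19)=-1, (1|19)=+1; sign (−1)^1·-1^-1·+1^-3 = +1.
(a,b)_2: α=-4, β=-7; u≡3, v≡1 (mod 8); ε(u)ε(v)=1·0, αω(v)=-4·0, βω(u)=-7·1; sum ≡ 1  ⇒  -1.
(a,b)_∞: sgn(627)=+, sgn(42978)=+, so +1.
(a,b)_7: α=4, u≡4; β=4, v≡6 (mod 7); (4|7)=+1, (6|7)=-1; sign (−1)^0·+1^4·-1^4 = +1.
(a,b)_5: α=2, u≡3; β=2, v≡2 (mod 5); (3|5)=-1, (2|5)=-1; sign (−1)^0·-1^2·-1^2 = +1.
(a,b)_11: α=7, u≡6; β=4, v≡4 (mod 11); (6|11)=-1, (4|11)=+1; sign (−1)^0·-1^4·+1^7 = +1.
(a,b)_29: α=-2, u≡11; β=-1, v≡17 (mod 29); (11|29)=-1, (17|29)=-1; sign (−1)^0·-1^-1·-1^-2 = -1.
(a,b)_3: α=1, u≡2; β=-1, v≡1 (mod 3); (2|3)=-1, (1|3)=+1; sign (−1)^1·-1^-1·+1^1 = +1.
|Ram(627, 42978)| = 2, even; anisotropic at {2, 29}.

[2, 29]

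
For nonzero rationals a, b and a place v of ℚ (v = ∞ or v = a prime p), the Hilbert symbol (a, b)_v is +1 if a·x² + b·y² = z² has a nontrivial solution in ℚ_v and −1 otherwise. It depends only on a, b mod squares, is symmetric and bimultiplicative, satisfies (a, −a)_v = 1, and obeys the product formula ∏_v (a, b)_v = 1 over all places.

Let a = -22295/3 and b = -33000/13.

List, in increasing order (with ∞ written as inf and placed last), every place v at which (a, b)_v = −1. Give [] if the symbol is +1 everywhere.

(a, b) ≡ (-1365, -4290) mod (ℚ^×)²; places V = {2, 3, 5, 7, 11, 13, ∞}.
(a,b)_13: α=1, u≡9; β=-1, v≡7 (mod 13); (9|13)=+1, (7|13)=-1; sign (−1)^0·+1^-1·-1^1 = -1.
(a,b)_3: α=-1, u≡1; β=1, v≡1 (mod 3); (1|3)=+1, (1|3)=+1; sign (−1)^1·+1^1·+1^-1 = -1.
(a,b)_∞: sgn(-1365)=−, sgn(-4290)=−, so -1.
(a,b)_7: α=3, u≡4; β=0, v≡2 (mod 7); (4|7)=+1, (2|7)=+1; sign (−1)^0·+1^0·+1^3 = +1.
(a,b)_11: α=0, u≡8; β=1, v≡7 (mod 11); (8|11)=-1, (7|11)=-1; sign (−1)^0·-1^1·-1^0 = -1.
(a,b)_5: α=1, u≡2; β=3, v≡2 (mod 5); (2|5)=-1, (2|5)=-1; sign (−1)^0·-1^3·-1^1 = +1.
(a,b)_2: α=0, β=3; u≡3, v≡7 (mod 8); ε(u)ε(v)=1·1, αω(v)=0·0, βω(u)=3·1; sum ≡ 0  ⇒  +1.
(-1365, -4290 / ℚ) ramifies at {3, 11, 13, ∞}: a division algebra.

[3, 11, 13, inf]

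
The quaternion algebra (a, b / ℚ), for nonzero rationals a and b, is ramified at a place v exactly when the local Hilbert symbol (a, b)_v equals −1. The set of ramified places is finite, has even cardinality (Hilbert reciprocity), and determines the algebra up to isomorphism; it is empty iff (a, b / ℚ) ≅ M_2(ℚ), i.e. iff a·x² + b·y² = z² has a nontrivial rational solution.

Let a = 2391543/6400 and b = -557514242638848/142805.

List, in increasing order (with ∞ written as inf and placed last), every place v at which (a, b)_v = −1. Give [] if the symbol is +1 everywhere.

[2, 5, 17, 29]

Mod squares: a ≡ 5423, b ≡ -85. Check v ∈ {∞, 2, 3, 5, 7, 11, 13, 17, 29}.
v=11: a=11^1·(≡1), b=11^4·(≡5) mod 11; (1|11)=+1, (5|11)=+1; (−1)^{1·4·5}·(+1)^4·(+1)^1 = +1.
v=13: a=13^0·(≡6), b=13^-4·(≡5) mod 13; (6|13)=-1, (5|13)=-1; (−1)^{0·-4·6}·(-1)^-4·(-1)^0 = +1.
v=29: a=29^1·(≡1), b=29^2·(≡26) mod 29; (1|29)=+1, (26|29)=-1; (−1)^{1·2·14}·(+1)^2·(-1)^1 = -1.
v=5: a=5^-2·(≡3), b=5^-1·(≡2) mod 5; (3|5)=-1, (2|5)=-1; (−1)^{-2·-1·2}·(-1)^-1·(-1)^-2 = -1.
v=2: v_2(a)=-8, v_2(b)=10; units ≡ 7, 3 (mod 8); ε·ε+αω+βω = 1·1+-8·1+10·0 ≡ 1  ⇒  (a,b)_2 = -1.
v=17: a=17^1·(≡9), b=17^3·(≡11) mod 17; (9|17)=+1, (11|17)=-1; (−1)^{1·3·8}·(+1)^3·(-1)^1 = -1.
v=3: a=3^2·(≡2), b=3^2·(≡2) mod 3; (2|3)=-1, (2|3)=-1; (−1)^{2·2·1}·(-1)^2·(-1)^2 = +1.
v=∞: 5423 > 0 and -85 < 0  ⇒  (a,b)_∞ = +1.
v=7: a=7^2·(≡5), b=7^0·(≡6) mod 7; (5|7)=-1, (6|7)=-1; (−1)^{2·0·3}·(-1)^0·(-1)^2 = +1.
(5423, -85 / ℚ) ramifies at {2, 5, 17, 29}: a division algebra.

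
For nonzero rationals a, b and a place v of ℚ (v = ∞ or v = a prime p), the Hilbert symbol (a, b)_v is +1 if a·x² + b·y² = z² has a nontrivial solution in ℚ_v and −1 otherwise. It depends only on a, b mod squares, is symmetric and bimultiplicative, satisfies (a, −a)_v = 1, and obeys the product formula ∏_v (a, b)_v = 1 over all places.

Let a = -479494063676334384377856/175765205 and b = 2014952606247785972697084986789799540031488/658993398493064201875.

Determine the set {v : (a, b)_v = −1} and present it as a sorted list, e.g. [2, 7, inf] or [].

Mod squares: a ≡ -1325155, b ≡ 565618001. Check v ∈ {∞, 2, 3, 5, 7, 11, 13, 17, 19, 23, 29, 37, 41, 43}.
v=19: a=19^3·(≡9), b=19^4·(≡9) mod 19; (9|19)=+1, (9|19)=+1; (−1)^{3·4·9}·(+1)^4·(+1)^3 = +1.
v=13: a=13^1·(≡6), b=13^1·(≡3) mod 13; (6|13)=-1, (3|13)=+1; (−1)^{1·1·6}·(-1)^1·(+1)^1 = -1.
v=17: a=17^2·(≡10), b=17^6·(≡2) mod 17; (10|17)=-1, (2|17)=+1; (−1)^{2·6·8}·(-1)^6·(+1)^2 = +1.
v=43: a=43^0·(≡22), b=43^-1·(≡11) mod 43; (22|43)=-1, (11|43)=+1; (−1)^{0·-1·21}·(-1)^-1·(+1)^0 = -1.
v=3: a=3^2·(≡2), b=3^6·(≡2) mod 3; (2|3)=-1, (2|3)=-1; (−1)^{2·6·1}·(-1)^6·(-1)^2 = +1.
v=11: a=11^-4·(≡5), b=11^-6·(≡9) mod 11; (5|11)=+1, (9|11)=+1; (−1)^{-4·-6·5}·(+1)^-6·(+1)^-4 = +1.
v=∞: -1325155 < 0 and 565618001 > 0  ⇒  (a,b)_∞ = +1.
v=41: a=41^2·(≡7), b=41^3·(≡21) mod 41; (7|41)=-1, (21|41)=+1; (−1)^{2·3·20}·(-1)^3·(+1)^2 = -1.
v=5: a=5^-1·(≡4), b=5^-4·(≡1) mod 5; (4|5)=+1, (1|5)=+1; (−1)^{-1·-4·2}·(+1)^-4·(+1)^-1 = +1.
v=23: a=23^4·(≡2), b=23^7·(≡16) mod 23; (2|23)=+1, (16|23)=+1; (−1)^{4·7·11}·(+1)^7·(+1)^4 = +1.
v=29: a=29^1·(≡5), b=29^1·(≡12) mod 29; (5|29)=+1, (12|29)=-1; (−1)^{1·1·14}·(+1)^1·(-1)^1 = -1.
v=2: v_2(a)=12, v_2(b)=28; units ≡ 5, 1 (mod 8); ε·ε+αω+βω = 0·0+12·0+28·1 ≡ 0  ⇒  (a,b)_2 = +1.
v=37: a=37^1·(≡3), b=37^1·(≡27) mod 37; (3|37)=+1, (27|37)=+1; (−1)^{1·1·18}·(+1)^1·(+1)^1 = +1.
v=7: a=7^-4·(≡2), b=7^-12·(≡1) mod 7; (2|7)=+1, (1|7)=+1; (−1)^{-4·-12·3}·(+1)^-12·(+1)^-4 = +1.
Ram(-1325155, 565618001) = {13, 29, 41, 43}; no ℚ_13-point on the conic.

[13, 29, 41, 43]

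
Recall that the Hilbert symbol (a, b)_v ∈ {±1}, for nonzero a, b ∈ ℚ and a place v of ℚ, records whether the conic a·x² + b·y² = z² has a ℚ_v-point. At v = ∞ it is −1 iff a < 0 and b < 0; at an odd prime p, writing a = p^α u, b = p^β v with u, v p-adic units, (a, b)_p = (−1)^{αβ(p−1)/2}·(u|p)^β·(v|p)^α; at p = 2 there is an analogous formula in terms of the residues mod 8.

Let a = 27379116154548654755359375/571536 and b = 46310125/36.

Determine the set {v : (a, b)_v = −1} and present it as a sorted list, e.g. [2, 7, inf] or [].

[5, 17, 19, 37]

(a, b) ≡ (9325327, 1852405) mod (ℚ^×)²; places V = {2, 3, 5, 7, 11, 17, 19, 23, 29, 31, 37, 41, ∞}.
(a,b)_29: α=1, u≡3; β=0, v≡16 (mod 29); (3|29)=-1, (16|29)=+1; sign (−1)^0·-1^0·+1^1 = +1.
(a,b)_37: α=4, u≡29; β=1, v≡11 (mod 37); (29|37)=-1, (11|37)=+1; sign (−1)^0·-1^1·+1^4 = -1.
(a,b)_5: α=6, u≡3; β=3, v≡1 (mod 5); (3|5)=-1, (1|5)=+1; sign (−1)^0·-1^3·+1^6 = -1.
(a,b)_2: α=-4, β=-2; u≡7, v≡5 (mod 8); ε(u)ε(v)=1·0, αω(v)=-4·1, βω(u)=-2·0; sum ≡ 0  ⇒  +1.
(a,b)_11: α=1, u≡3; β=0, v≡5 (mod 11); (3|11)=+1, (5|11)=+1; sign (−1)^0·+1^0·+1^1 = +1.
(a,b)_19: α=2, u≡8; β=1, v≡1 (mod 19); (8|19)=-1, (1|19)=+1; sign (−1)^0·-1^1·+1^2 = -1.
(a,b)_17: α=2, u≡10; β=1, v≡14 (mod 17); (10|17)=-1, (14|17)=-1; sign (−1)^0·-1^1·-1^2 = -1.
(a,b)_7: α=-2, u≡1; β=0, v≡1 (mod 7); (1|7)=+1, (1|7)=+1; sign (−1)^0·+1^0·+1^-2 = +1.
(a,b)_41: α=1, u≡36; β=0, v≡39 (mod 41); (36|41)=+1, (39|41)=+1; sign (−1)^0·+1^0·+1^1 = +1.
(a,b)_∞: sgn(9325327)=+, sgn(1852405)=+, so +1.
(a,b)_31: α=3, u≡17; β=1, v≡28 (mod 31); (17|31)=-1, (28|31)=+1; sign (−1)^1·-1^1·+1^3 = +1.
(a,b)_23: α=1, u≡20; β=0, v≡3 (mod 23); (20|23)=-1, (3|23)=+1; sign (−1)^0·-1^0·+1^1 = +1.
(a,b)_3: α=-6, u≡1; β=-2, v≡1 (mod 3); (1|3)=+1, (1|3)=+1; sign (−1)^0·+1^-2·+1^-6 = +1.
Ram(9325327, 1852405) = {5, 17, 19, 37}; no ℚ_5-point on the conic.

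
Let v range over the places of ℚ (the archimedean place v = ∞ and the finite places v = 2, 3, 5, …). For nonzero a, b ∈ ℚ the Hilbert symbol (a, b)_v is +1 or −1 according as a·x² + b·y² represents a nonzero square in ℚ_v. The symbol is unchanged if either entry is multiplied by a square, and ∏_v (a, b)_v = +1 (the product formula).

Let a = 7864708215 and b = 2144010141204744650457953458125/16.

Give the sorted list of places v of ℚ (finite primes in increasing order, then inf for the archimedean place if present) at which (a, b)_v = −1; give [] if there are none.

[3, 5, 13, 17, 29, 31]

Mod squares: a ≡ 55335, b ≡ 596037. Check v ∈ {∞, 2, 3, 5, 7, 11, 13, 17, 19, 29, 31}.
v=31: a=31^1·(≡16), b=31^3·(≡4) mod 31; (16|31)=+1, (4|31)=+1; (−1)^{1·3·15}·(+1)^3·(+1)^1 = -1.
v=∞: 55335 > 0 and 596037 > 0  ⇒  (a,b)_∞ = +1.
v=3: a=3^1·(≡1), b=3^5·(≡1) mod 3; (1|3)=+1, (1|3)=+1; (−1)^{1·5·1}·(+1)^5·(+1)^1 = -1.
v=2: v_2(a)=0, v_2(b)=-4; units ≡ 7, 5 (mod 8); ε·ε+αω+βω = 1·0+0·1+-4·0 ≡ 0  ⇒  (a,b)_2 = +1.
v=11: a=11^0·(≡1), b=11^2·(≡10) mod 11; (1|11)=+1, (10|11)=-1; (−1)^{0·2·5}·(+1)^2·(-1)^0 = +1.
v=13: a=13^2·(≡11), b=13^3·(≡11) mod 13; (11|13)=-1, (11|13)=-1; (−1)^{2·3·6}·(-1)^3·(-1)^2 = -1.
v=5: a=5^1·(≡3), b=5^4·(≡3) mod 5; (3|5)=-1, (3|5)=-1; (−1)^{1·4·2}·(-1)^4·(-1)^1 = -1.
v=7: a=7^1·(≡2), b=7^2·(≡2) mod 7; (2|7)=+1, (2|7)=+1; (−1)^{1·2·3}·(+1)^2·(+1)^1 = +1.
v=29: a=29^2·(≡14), b=29^5·(≡14) mod 29; (14|29)=-1, (14|29)=-1; (−1)^{2·5·14}·(-1)^5·(-1)^2 = -1.
v=17: a=17^1·(≡4), b=17^3·(≡14) mod 17; (4|17)=+1, (14|17)=-1; (−1)^{1·3·8}·(+1)^3·(-1)^1 = -1.
v=19: a=19^0·(≡6), b=19^2·(≡11) mod 19; (6|19)=+1, (11|19)=+1; (−1)^{0·2·9}·(+1)^2·(+1)^0 = +1.
Ram(55335, 596037) = {3, 5, 13, 17, 29, 31}; no ℚ_3-point on the conic.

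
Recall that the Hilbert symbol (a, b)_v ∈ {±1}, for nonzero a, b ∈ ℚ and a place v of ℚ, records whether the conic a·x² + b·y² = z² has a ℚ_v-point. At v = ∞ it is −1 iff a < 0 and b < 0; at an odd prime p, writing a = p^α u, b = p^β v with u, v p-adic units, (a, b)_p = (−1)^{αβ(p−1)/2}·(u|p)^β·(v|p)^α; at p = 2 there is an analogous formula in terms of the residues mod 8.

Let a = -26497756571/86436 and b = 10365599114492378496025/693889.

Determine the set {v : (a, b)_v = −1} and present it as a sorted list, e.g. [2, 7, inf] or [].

Mod squares: a ≡ -542531, b ≡ 49321. Check v ∈ {∞, 2, 3, 5, 7, 11, 13, 17, 31, 37, 43}.
v=2: v_2(a)=-2, v_2(b)=0; units ≡ 5, 1 (mod 8); ε·ε+αω+βω = 0·0+-2·0+0·1 ≡ 0  ⇒  (a,b)_2 = +1.
v=11: a=11^1·(≡4), b=11^2·(≡10) mod 11; (4|11)=+1, (10|11)=-1; (−1)^{1·2·5}·(+1)^2·(-1)^1 = -1.
v=3: a=3^-2·(≡1), b=3^0·(≡1) mod 3; (1|3)=+1, (1|3)=+1; (−1)^{-2·0·1}·(+1)^0·(+1)^-2 = +1.
v=13: a=13^2·(≡6), b=13^4·(≡4) mod 13; (6|13)=-1, (4|13)=+1; (−1)^{2·4·6}·(-1)^4·(+1)^2 = +1.
v=5: a=5^0·(≡4), b=5^2·(≡4) mod 5; (4|5)=+1, (4|5)=+1; (−1)^{0·2·2}·(+1)^2·(+1)^0 = +1.
v=43: a=43^1·(≡21), b=43^3·(≡19) mod 43; (21|43)=+1, (19|43)=-1; (−1)^{1·3·21}·(+1)^3·(-1)^1 = +1.
v=37: a=37^1·(≡25), b=37^3·(≡34) mod 37; (25|37)=+1, (34|37)=+1; (−1)^{1·3·18}·(+1)^3·(+1)^1 = +1.
v=31: a=31^1·(≡28), b=31^3·(≡28) mod 31; (28|31)=+1, (28|31)=+1; (−1)^{1·3·15}·(+1)^3·(+1)^1 = -1.
v=17: a=17^2·(≡14), b=17^-2·(≡1) mod 17; (14|17)=-1, (1|17)=+1; (−1)^{2·-2·8}·(-1)^-2·(+1)^2 = +1.
v=7: a=7^-4·(≡1), b=7^-4·(≡3) mod 7; (1|7)=+1, (3|7)=-1; (−1)^{-4·-4·3}·(+1)^-4·(-1)^-4 = +1.
v=∞: -542531 < 0 and 49321 > 0  ⇒  (a,b)_∞ = +1.
Ram(-542531, 49321) = {11, 31}; no ℚ_11-point on the conic.

[11, 31]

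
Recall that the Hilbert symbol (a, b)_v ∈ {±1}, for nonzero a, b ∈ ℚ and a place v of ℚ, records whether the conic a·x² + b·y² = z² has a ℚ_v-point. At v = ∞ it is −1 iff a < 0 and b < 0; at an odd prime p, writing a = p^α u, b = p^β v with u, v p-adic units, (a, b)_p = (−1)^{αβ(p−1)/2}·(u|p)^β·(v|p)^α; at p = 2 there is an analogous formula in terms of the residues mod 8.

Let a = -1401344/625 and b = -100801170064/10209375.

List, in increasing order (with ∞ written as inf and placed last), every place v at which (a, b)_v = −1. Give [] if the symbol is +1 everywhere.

[7, inf]

Mod squares: a ≡ -5474, b ≡ -15. Check v ∈ {∞, 2, 3, 5, 7, 11, 17, 23, 29}.
v=7: a=7^1·(≡4), b=7^2·(≡5) mod 7; (4|7)=+1, (5|7)=-1; (−1)^{1·2·3}·(+1)^2·(-1)^1 = -1.
v=29: a=29^0·(≡25), b=29^2·(≡3) mod 29; (25|29)=+1, (3|29)=-1; (−1)^{0·2·14}·(+1)^2·(-1)^0 = +1.
v=5: a=5^-4·(≡1), b=5^-5·(≡3) mod 5; (1|5)=+1, (3|5)=-1; (−1)^{-4·-5·2}·(+1)^-5·(-1)^-4 = +1.
v=11: a=11^0·(≡5), b=11^-2·(≡2) mod 11; (5|11)=+1, (2|11)=-1; (−1)^{0·-2·5}·(+1)^-2·(-1)^0 = +1.
v=17: a=17^1·(≡4), b=17^2·(≡13) mod 17; (4|17)=+1, (13|17)=+1; (−1)^{1·2·8}·(+1)^2·(+1)^1 = +1.
v=3: a=3^0·(≡1), b=3^-3·(≡1) mod 3; (1|3)=+1, (1|3)=+1; (−1)^{0·-3·1}·(+1)^-3·(+1)^0 = +1.
v=∞: -5474 < 0 and -15 < 0  ⇒  (a,b)_∞ = -1.
v=23: a=23^1·(≡17), b=23^2·(≡13) mod 23; (17|23)=-1, (13|23)=+1; (−1)^{1·2·11}·(-1)^2·(+1)^1 = +1.
v=2: v_2(a)=9, v_2(b)=4; units ≡ 7, 1 (mod 8); ε·ε+αω+βω = 1·0+9·0+4·0 ≡ 0  ⇒  (a,b)_2 = +1.
|Ram(-5474, -15)| = 2, even; anisotropic at {7, ∞}.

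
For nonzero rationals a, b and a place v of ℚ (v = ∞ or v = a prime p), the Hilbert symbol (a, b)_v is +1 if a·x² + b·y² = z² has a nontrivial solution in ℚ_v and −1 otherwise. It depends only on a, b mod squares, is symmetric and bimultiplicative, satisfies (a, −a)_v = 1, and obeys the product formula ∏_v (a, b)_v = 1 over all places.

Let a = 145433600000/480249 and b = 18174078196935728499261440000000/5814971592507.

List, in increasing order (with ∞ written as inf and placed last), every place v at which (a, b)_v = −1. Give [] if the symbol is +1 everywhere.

[2, 3, 5, 23]

Mod squares: a ≡ 56810, b ≡ 195. Check v ∈ {∞, 2, 3, 5, 7, 11, 13, 19, 23, 41}.
v=23: a=23^1·(≡8), b=23^4·(≡21) mod 23; (8|23)=+1, (21|23)=-1; (−1)^{1·4·11}·(+1)^4·(-1)^1 = -1.
v=3: a=3^-4·(≡2), b=3^-5·(≡2) mod 3; (2|3)=-1, (2|3)=-1; (−1)^{-4·-5·1}·(-1)^-5·(-1)^-4 = -1.
v=11: a=11^-2·(≡2), b=11^-2·(≡2) mod 11; (2|11)=-1, (2|11)=-1; (−1)^{-2·-2·5}·(-1)^-2·(-1)^-2 = +1.
v=7: a=7^-2·(≡3), b=7^-6·(≡3) mod 7; (3|7)=-1, (3|7)=-1; (−1)^{-2·-6·3}·(-1)^-6·(-1)^-2 = +1.
v=13: a=13^1·(≡5), b=13^5·(≡11) mod 13; (5|13)=-1, (11|13)=-1; (−1)^{1·5·6}·(-1)^5·(-1)^1 = +1.
v=∞: 56810 > 0 and 195 > 0  ⇒  (a,b)_∞ = +1.
v=19: a=19^1·(≡11), b=19^4·(≡17) mod 19; (11|19)=+1, (17|19)=+1; (−1)^{1·4·9}·(+1)^4·(+1)^1 = +1.
v=5: a=5^5·(≡3), b=5^7·(≡1) mod 5; (3|5)=-1, (1|5)=+1; (−1)^{5·7·2}·(-1)^7·(+1)^5 = -1.
v=2: v_2(a)=13, v_2(b)=34; units ≡ 5, 3 (mod 8); ε·ε+αω+βω = 0·1+13·1+34·1 ≡ 1  ⇒  (a,b)_2 = -1.
v=41: a=41^0·(≡40), b=41^-2·(≡33) mod 41; (40|41)=+1, (33|41)=+1; (−1)^{0·-2·20}·(+1)^-2·(+1)^0 = +1.
(56810, 195 / ℚ) ramifies at {2, 3, 5, 23}: a division algebra.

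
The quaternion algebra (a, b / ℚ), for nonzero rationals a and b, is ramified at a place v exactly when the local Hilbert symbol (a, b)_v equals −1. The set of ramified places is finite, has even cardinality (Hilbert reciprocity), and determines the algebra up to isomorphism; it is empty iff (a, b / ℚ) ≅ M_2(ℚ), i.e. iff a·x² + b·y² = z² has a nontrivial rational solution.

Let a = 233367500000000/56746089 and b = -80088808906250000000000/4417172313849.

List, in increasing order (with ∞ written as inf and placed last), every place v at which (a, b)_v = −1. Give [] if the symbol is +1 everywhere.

[2, 19]

Mod squares: a ≡ 323, b ≡ -17. Check v ∈ {∞, 2, 3, 5, 17, 19, 31}.
v=19: a=19^1·(≡4), b=19^2·(≡15) mod 19; (4|19)=+1, (15|19)=-1; (−1)^{1·2·9}·(+1)^2·(-1)^1 = -1.
v=2: v_2(a)=8, v_2(b)=10; units ≡ 3, 7 (mod 8); ε·ε+αω+βω = 1·1+8·0+10·1 ≡ 1  ⇒  (a,b)_2 = -1.
v=31: a=31^-2·(≡22), b=31^-4·(≡19) mod 31; (22|31)=-1, (19|31)=+1; (−1)^{-2·-4·15}·(-1)^-4·(+1)^-2 = +1.
v=∞: 323 > 0 and -17 < 0  ⇒  (a,b)_∞ = +1.
v=17: a=17^3·(≡13), b=17^5·(≡2) mod 17; (13|17)=+1, (2|17)=+1; (−1)^{3·5·8}·(+1)^5·(+1)^3 = +1.
v=5: a=5^10·(≡3), b=5^16·(≡3) mod 5; (3|5)=-1, (3|5)=-1; (−1)^{10·16·2}·(-1)^16·(-1)^10 = +1.
v=3: a=3^-10·(≡2), b=3^-14·(≡1) mod 3; (2|3)=-1, (1|3)=+1; (−1)^{-10·-14·1}·(-1)^-14·(+1)^-10 = +1.
Ram(323, -17) = {2, 19}; no ℚ_2-point on the conic.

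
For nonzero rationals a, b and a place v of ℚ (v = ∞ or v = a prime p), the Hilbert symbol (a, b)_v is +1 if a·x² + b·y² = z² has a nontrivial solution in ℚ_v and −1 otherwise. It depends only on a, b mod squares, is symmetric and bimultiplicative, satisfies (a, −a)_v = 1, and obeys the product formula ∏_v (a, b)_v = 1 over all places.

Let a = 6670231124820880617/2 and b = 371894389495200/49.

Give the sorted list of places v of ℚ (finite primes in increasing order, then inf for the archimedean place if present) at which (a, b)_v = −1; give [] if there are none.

(a, b) ≡ (10626, 1482) mod (ℚ^×)²; places V = {2, 3, 5, 7, 11, 13, 19, 23, ∞}.
(a,b)_23: α=3, u≡12; β=2, v≡11 (mod 23); (12|23)=+1, (11|23)=-1; sign (−1)^0·+1^2·-1^3 = -1.
(a,b)_5: α=0, u≡1; β=2, v≡2 (mod 5); (1|5)=+1, (2|5)=-1; sign (−1)^0·+1^2·-1^0 = +1.
(a,b)_2: α=-1, β=5; u≡1, v≡5 (mod 8); ε(u)ε(v)=0·0, αω(v)=-1·1, βω(u)=5·0; sum ≡ 1  ⇒  -1.
(a,b)_∞: sgn(10626)=+, sgn(1482)=+, so +1.
(a,b)_13: α=2, u≡5; β=1, v≡4 (mod 13); (5|13)=-1, (4|13)=+1; sign (−1)^0·-1^1·+1^2 = -1.
(a,b)_7: α=3, u≡5; β=-2, v≡5 (mod 7); (5|7)=-1, (5|7)=-1; sign (−1)^0·-1^-2·-1^3 = -1.
(a,b)_3: α=9, u≡2; β=5, v≡2 (mod 3); (2|3)=-1, (2|3)=-1; sign (−1)^1·-1^5·-1^9 = -1.
(a,b)_11: α=3, u≡1; β=4, v≡8 (mod 11); (1|11)=+1, (8|11)=-1; sign (−1)^0·+1^4·-1^3 = -1.
(a,b)_19: α=2, u≡7; β=1, v≡8 (mod 19); (7|19)=+1, (8|19)=-1; sign (−1)^0·+1^1·-1^2 = +1.
|Ram(10626, 1482)| = 6, even; anisotropic at {2, 3, 7, 11, 13, 23}.

[2, 3, 7, 11, 13, 23]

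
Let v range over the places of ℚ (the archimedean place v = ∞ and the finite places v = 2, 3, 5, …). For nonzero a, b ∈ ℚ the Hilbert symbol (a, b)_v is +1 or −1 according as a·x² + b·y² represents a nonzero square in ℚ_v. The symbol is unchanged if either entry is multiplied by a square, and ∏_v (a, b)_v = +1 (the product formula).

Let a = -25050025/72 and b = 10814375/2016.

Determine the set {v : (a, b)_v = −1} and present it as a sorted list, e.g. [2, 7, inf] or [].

(a, b) ≡ (-2, 2002) mod (ℚ^×)²; places V = {2, 3, 5, 7, 11, 13, ∞}.
(a,b)_5: α=2, u≡2; β=4, v≡3 (mod 5); (2|5)=-1, (3|5)=-1; sign (−1)^0·-1^4·-1^2 = +1.
(a,b)_11: α=2, u≡1; β=3, v≡6 (mod 11); (1|11)=+1, (6|11)=-1; sign (−1)^0·+1^3·-1^2 = +1.
(a,b)_7: α=2, u≡3; β=-1, v≡5 (mod 7); (3|7)=-1, (5|7)=-1; sign (−1)^0·-1^-1·-1^2 = -1.
(a,b)_∞: sgn(-2)=−, sgn(2002)=+, so +1.
(a,b)_3: α=-2, u≡1; β=-2, v≡1 (mod 3); (1|3)=+1, (1|3)=+1; sign (−1)^0·+1^-2·+1^-2 = +1.
(a,b)_13: α=2, u≡2; β=1, v≡5 (mod 13); (2|13)=-1, (5|13)=-1; sign (−1)^0·-1^1·-1^2 = -1.
(a,b)_2: α=-3, β=-5; u≡7, v≡1 (mod 8); ε(u)ε(v)=1·0, αω(v)=-3·0, βω(u)=-5·0; sum ≡ 0  ⇒  +1.
(-2, 2002 / ℚ) ramifies at {7, 13}: a division algebra.

[7, 13]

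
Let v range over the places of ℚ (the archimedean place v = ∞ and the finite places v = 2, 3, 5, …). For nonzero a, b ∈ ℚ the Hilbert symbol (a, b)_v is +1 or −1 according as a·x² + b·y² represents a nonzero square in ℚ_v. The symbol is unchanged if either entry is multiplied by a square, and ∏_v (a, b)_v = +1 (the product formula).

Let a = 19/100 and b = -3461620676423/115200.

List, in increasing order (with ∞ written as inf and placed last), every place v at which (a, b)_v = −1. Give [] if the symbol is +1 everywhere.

(a, b) ≡ (19, -22126) mod (ℚ^×)²; places V = {2, 3, 5, 7, 13, 19, 23, 37, ∞}.
(a,b)_3: α=0, u≡1; β=-2, v≡2 (mod 3); (1|3)=+1, (2|3)=-1; sign (−1)^0·+1^-2·-1^0 = +1.
(a,b)_∞: sgn(19)=+, sgn(-22126)=−, so +1.
(a,b)_37: α=0, u≡5; β=1, v≡20 (mod 37); (5|37)=-1, (20|37)=-1; sign (−1)^0·-1^1·-1^0 = -1.
(a,b)_19: α=1, u≡4; β=4, v≡1 (mod 19); (4|19)=+1, (1|19)=+1; sign (−1)^0·+1^4·+1^1 = +1.
(a,b)_13: α=0, u≡5; β=1, v≡3 (mod 13); (5|13)=-1, (3|13)=+1; sign (−1)^0·-1^1·+1^0 = -1.
(a,b)_23: α=0, u≡11; β=1, v≡12 (mod 23); (11|23)=-1, (12|23)=+1; sign (−1)^0·-1^1·+1^0 = -1.
(a,b)_5: α=-2, u≡1; β=-2, v≡4 (mod 5); (1|5)=+1, (4|5)=+1; sign (−1)^0·+1^-2·+1^-2 = +1.
(a,b)_7: α=0, u≡6; β=4, v≡1 (mod 7); (6|7)=-1, (1|7)=+1; sign (−1)^0·-1^4·+1^0 = +1.
(a,b)_2: α=-2, β=-9; u≡3, v≡1 (mod 8); ε(u)ε(v)=1·0, αω(v)=-2·0, βω(u)=-9·1; sum ≡ 1  ⇒  -1.
|Ram(19, -22126)| = 4, even; anisotropic at {2, 13, 23, 37}.

[2, 13, 23, 37]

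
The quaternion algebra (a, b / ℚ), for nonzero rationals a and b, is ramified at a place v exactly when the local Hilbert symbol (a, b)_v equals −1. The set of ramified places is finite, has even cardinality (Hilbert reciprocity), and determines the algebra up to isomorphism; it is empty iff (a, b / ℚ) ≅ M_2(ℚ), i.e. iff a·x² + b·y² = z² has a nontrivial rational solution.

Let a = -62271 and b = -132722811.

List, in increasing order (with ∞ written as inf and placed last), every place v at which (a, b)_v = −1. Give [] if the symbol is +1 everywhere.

Mod squares: a ≡ -6919, b ≡ -14746979. Check v ∈ {∞, 2, 3, 11, 13, 17, 23, 31, 37, 43}.
v=13: a=13^0·(≡12), b=13^1·(≡12) mod 13; (12|13)=+1, (12|13)=+1; (−1)^{0·1·6}·(+1)^1·(+1)^0 = +1.
v=31: a=31^0·(≡8), b=31^1·(≡29) mod 31; (8|31)=+1, (29|31)=-1; (−1)^{0·1·15}·(+1)^1·(-1)^0 = +1.
v=11: a=11^1·(≡4), b=11^0·(≡10) mod 11; (4|11)=+1, (10|11)=-1; (−1)^{1·0·5}·(+1)^0·(-1)^1 = -1.
v=2: v_2(a)=0, v_2(b)=0; units ≡ 1, 5 (mod 8); ε·ε+αω+βω = 0·0+0·1+0·0 ≡ 0  ⇒  (a,b)_2 = +1.
v=3: a=3^2·(≡2), b=3^2·(≡1) mod 3; (2|3)=-1, (1|3)=+1; (−1)^{2·2·1}·(-1)^2·(+1)^2 = +1.
v=37: a=37^1·(≡19), b=37^1·(≡10) mod 37; (19|37)=-1, (10|37)=+1; (−1)^{1·1·18}·(-1)^1·(+1)^1 = -1.
v=23: a=23^0·(≡13), b=23^1·(≡5) mod 23; (13|23)=+1, (5|23)=-1; (−1)^{0·1·11}·(+1)^1·(-1)^0 = +1.
v=43: a=43^0·(≡36), b=43^1·(≡6) mod 43; (36|43)=+1, (6|43)=+1; (−1)^{0·1·21}·(+1)^1·(+1)^0 = +1.
v=∞: -6919 < 0 and -14746979 < 0  ⇒  (a,b)_∞ = -1.
v=17: a=17^1·(≡9), b=17^0·(≡14) mod 17; (9|17)=+1, (14|17)=-1; (−1)^{1·0·8}·(+1)^0·(-1)^1 = -1.
(-6919, -14746979 / ℚ) ramifies at {11, 17, 37, ∞}: a division algebra.

[11, 17, 37, inf]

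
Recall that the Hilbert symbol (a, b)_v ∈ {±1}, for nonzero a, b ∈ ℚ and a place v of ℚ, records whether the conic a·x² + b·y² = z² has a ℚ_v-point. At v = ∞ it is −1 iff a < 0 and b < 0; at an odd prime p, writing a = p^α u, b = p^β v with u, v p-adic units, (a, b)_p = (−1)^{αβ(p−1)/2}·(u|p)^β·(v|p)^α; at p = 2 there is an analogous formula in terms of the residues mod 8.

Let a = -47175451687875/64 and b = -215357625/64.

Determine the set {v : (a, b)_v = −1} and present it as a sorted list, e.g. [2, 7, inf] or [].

[3, 5, 17, 23, 29, 31, 41, inf]

Mod squares: a ≡ -2243778915, b ≡ -957145. Check v ∈ {∞, 2, 3, 5, 7, 17, 23, 29, 31, 41, 43}.
v=43: a=43^1·(≡14), b=43^0·(≡31) mod 43; (14|43)=+1, (31|43)=+1; (−1)^{1·0·21}·(+1)^0·(+1)^1 = +1.
v=3: a=3^1·(≡2), b=3^2·(≡2) mod 3; (2|3)=-1, (2|3)=-1; (−1)^{1·2·1}·(-1)^2·(-1)^1 = -1.
v=7: a=7^1·(≡2), b=7^1·(≡3) mod 7; (2|7)=+1, (3|7)=-1; (−1)^{1·1·3}·(+1)^1·(-1)^1 = +1.
v=2: v_2(a)=-6, v_2(b)=-6; units ≡ 5, 7 (mod 8); ε·ε+αω+βω = 0·1+-6·0+-6·1 ≡ 0  ⇒  (a,b)_2 = +1.
v=23: a=23^1·(≡19), b=23^1·(≡15) mod 23; (19|23)=-1, (15|23)=-1; (−1)^{1·1·11}·(-1)^1·(-1)^1 = -1.
v=5: a=5^3·(≡3), b=5^3·(≡1) mod 5; (3|5)=-1, (1|5)=+1; (−1)^{3·3·2}·(-1)^3·(+1)^3 = -1.
v=31: a=31^1·(≡30), b=31^0·(≡13) mod 31; (30|31)=-1, (13|31)=-1; (−1)^{1·0·15}·(-1)^0·(-1)^1 = -1.
v=17: a=17^1·(≡2), b=17^0·(≡11) mod 17; (2|17)=+1, (11|17)=-1; (−1)^{1·0·8}·(+1)^0·(-1)^1 = -1.
v=29: a=29^2·(≡14), b=29^1·(≡18) mod 29; (14|29)=-1, (18|29)=-1; (−1)^{2·1·14}·(-1)^1·(-1)^2 = -1.
v=∞: -2243778915 < 0 and -957145 < 0  ⇒  (a,b)_∞ = -1.
v=41: a=41^1·(≡6), b=41^1·(≡36) mod 41; (6|41)=-1, (36|41)=+1; (−1)^{1·1·20}·(-1)^1·(+1)^1 = -1.
Ram(-2243778915, -957145) = {3, 5, 17, 23, 29, 31, 41, ∞}; no ℚ_3-point on the conic.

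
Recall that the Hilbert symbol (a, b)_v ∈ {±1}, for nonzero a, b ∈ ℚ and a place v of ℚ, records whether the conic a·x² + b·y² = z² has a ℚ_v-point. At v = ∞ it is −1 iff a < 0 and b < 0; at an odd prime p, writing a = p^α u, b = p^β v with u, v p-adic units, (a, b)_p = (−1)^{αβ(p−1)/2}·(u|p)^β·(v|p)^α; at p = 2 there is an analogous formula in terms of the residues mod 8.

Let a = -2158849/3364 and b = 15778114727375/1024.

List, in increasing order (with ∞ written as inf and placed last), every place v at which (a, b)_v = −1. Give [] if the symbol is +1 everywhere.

[2, 53]

Mod squares: a ≡ -4081, b ≡ 37895. Check v ∈ {∞, 2, 5, 7, 11, 13, 23, 29, 53}.
v=13: a=13^0·(≡10), b=13^1·(≡1) mod 13; (10|13)=+1, (1|13)=+1; (−1)^{0·1·6}·(+1)^1·(+1)^0 = +1.
v=23: a=23^2·(≡6), b=23^0·(≡11) mod 23; (6|23)=+1, (11|23)=-1; (−1)^{2·0·11}·(+1)^0·(-1)^2 = +1.
v=29: a=29^-2·(≡14), b=29^0·(≡2) mod 29; (14|29)=-1, (2|29)=-1; (−1)^{-2·0·14}·(-1)^0·(-1)^-2 = +1.
v=5: a=5^0·(≡4), b=5^3·(≡1) mod 5; (4|5)=+1, (1|5)=+1; (−1)^{0·3·2}·(+1)^3·(+1)^0 = +1.
v=11: a=11^1·(≡4), b=11^3·(≡10) mod 11; (4|11)=+1, (10|11)=-1; (−1)^{1·3·5}·(+1)^3·(-1)^1 = +1.
v=∞: -4081 < 0 and 37895 > 0  ⇒  (a,b)_∞ = +1.
v=53: a=53^1·(≡37), b=53^3·(≡41) mod 53; (37|53)=+1, (41|53)=-1; (−1)^{1·3·26}·(+1)^3·(-1)^1 = -1.
v=2: v_2(a)=-2, v_2(b)=-10; units ≡ 7, 7 (mod 8); ε·ε+αω+βω = 1·1+-2·0+-10·0 ≡ 1  ⇒  (a,b)_2 = -1.
v=7: a=7^1·(≡5), b=7^2·(≡4) mod 7; (5|7)=-1, (4|7)=+1; (−1)^{1·2·3}·(-1)^2·(+1)^1 = +1.
|Ram(-4081, 37895)| = 2, even; anisotropic at {2, 53}.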